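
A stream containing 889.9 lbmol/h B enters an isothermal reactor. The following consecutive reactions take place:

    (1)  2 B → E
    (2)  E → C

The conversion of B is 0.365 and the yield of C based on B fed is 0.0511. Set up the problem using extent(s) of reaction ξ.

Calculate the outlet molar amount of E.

Conversion of B: B consumed = 2ξ₁ = 0.365 × 889.9 → ξ₁ = 162.4 lbmol/h.
Yield of C: 1ξ₂ / 889.9 = 0.0511 → ξ₂ = 45.47 lbmol/h.
Outlet amounts (n = n₀ + Σ ν·ξ):
  B: 889.9 − 2(162.4) = 565.1
  E: 0 + 1(162.4) − 1(45.47) = 116.9
  C: 0 + 1(45.47) = 45.47

117 lbmol/h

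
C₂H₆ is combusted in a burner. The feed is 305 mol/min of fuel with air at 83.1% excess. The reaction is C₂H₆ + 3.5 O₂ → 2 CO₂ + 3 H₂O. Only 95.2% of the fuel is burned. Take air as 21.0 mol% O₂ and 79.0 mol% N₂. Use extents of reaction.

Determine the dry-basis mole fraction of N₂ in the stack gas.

0.827

Stoichiometric O₂ = 3.5 × 305 = 1068 mol/min; O₂ fed = 1068 × 1.831 = 1955 mol/min.
N₂ fed = 1955 × 79/21 = 7353 mol/min.
Fuel reacted = 0.952 × 305 → ξ = 290.4 mol/min.
Outlet (n = n₀ + ν ξ):
  C₂H₆: 305 − 1(290.4) = 14.64
  O₂: 1955 − 3.5(290.4) = 938.3
  N₂: 7353 (inert)
  CO₂: 0 + 2(290.4) = 580.7
  H₂O: 0 + 3(290.4) = 871.1
Dry total = 8887 mol/min; y_N₂ (dry) = 7353 / 8887 = 0.8274.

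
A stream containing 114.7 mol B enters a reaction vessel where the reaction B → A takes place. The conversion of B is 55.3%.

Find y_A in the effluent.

B reacted = 0.553 × 114.7 = 63.43 mol; ν_B = −1, so ξ = 63.43/1 = 63.43 mol.
Outlet amounts (n = n₀ + ν ξ):
  B: 114.7 − 1(63.43) = 51.27
  A: 0 + 1(63.43) = 63.43
Total out = 114.7 mol; y_A = 63.43 / 114.7 = 0.553.

0.553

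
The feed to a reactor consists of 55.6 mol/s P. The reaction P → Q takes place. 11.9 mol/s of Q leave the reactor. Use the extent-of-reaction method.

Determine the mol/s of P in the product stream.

43.7 mol/s

For Q: n = n₀ + 1ξ → 11.9 = 0 + 1ξ, giving ξ = 11.9 mol/s.
Outlet amounts (n = n₀ + ν ξ):
  P: 55.6 − 1(11.9) = 43.7
  Q: 0 + 1(11.9) = 11.9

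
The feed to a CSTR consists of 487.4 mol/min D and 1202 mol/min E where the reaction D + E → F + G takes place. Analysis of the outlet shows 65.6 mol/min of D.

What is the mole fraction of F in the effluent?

0.25

For D: n = n₀ − 1ξ → 65.6 = 487.4 − 1ξ, giving ξ = 421.8 mol/min.
Outlet amounts (n = n₀ + ν ξ):
  D: 487.4 − 1(421.8) = 65.6
  E: 1202 − 1(421.8) = 780.2
  F: 0 + 1(421.8) = 421.8
  G: 0 + 1(421.8) = 421.8
Total out = 1689 mol/min; y_F = 421.8 / 1689 = 0.2497.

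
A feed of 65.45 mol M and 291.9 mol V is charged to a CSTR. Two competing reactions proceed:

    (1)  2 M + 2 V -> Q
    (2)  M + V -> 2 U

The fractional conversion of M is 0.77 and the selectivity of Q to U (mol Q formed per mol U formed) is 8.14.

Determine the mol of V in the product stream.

242 mol

Conversion of M: M consumed = 0.77 × 65.45 = 50.4 mol = 2ξ₁ + 1ξ₂.
Selectivity: 1ξ₁ / (2ξ₂) = 8.14 → ξ₁ = 16.28 ξ₂.
Substitute: (2·16.28 + 1) ξ₂ = 50.4 → ξ₂ = 1.502 mol, ξ₁ = 24.45 mol.
Outlet amounts (n = n₀ + Σ ν·ξ):
  M: 65.45 − 2(24.45) − 1(1.502) = 15.05
  V: 291.9 − 2(24.45) − 1(1.502) = 241.5
  Q: 0 + 1(24.45) = 24.45
  U: 0 + 2(1.502) = 3.003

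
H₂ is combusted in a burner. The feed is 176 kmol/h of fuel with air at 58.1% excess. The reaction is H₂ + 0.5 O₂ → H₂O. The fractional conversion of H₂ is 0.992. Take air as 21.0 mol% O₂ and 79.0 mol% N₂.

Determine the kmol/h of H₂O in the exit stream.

Stoichiometric O₂ = 0.5 × 176 = 88 kmol/h; O₂ fed = 88 × 1.581 = 139.1 kmol/h.
N₂ fed = 139.1 × 79/21 = 523.4 kmol/h.
Fuel reacted = 0.992 × 176 → ξ = 174.6 kmol/h.
Outlet (n = n₀ + ν ξ):
  H₂: 176 − 1(174.6) = 1.408
  O₂: 139.1 − 0.5(174.6) = 51.83
  N₂: 523.4 (inert)
  H₂O: 0 + 1(174.6) = 174.6

175 kmol/h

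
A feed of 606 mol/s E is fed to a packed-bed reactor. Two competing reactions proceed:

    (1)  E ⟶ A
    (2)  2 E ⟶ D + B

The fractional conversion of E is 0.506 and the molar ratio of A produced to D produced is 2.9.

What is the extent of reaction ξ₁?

ξ₁ = 181 mol/s

Conversion of E: E consumed = 0.506 × 606 = 306.6 mol/s = 1ξ₁ + 2ξ₂.
Selectivity: 1ξ₁ / (1ξ₂) = 2.9 → ξ₁ = 2.9 ξ₂.
Substitute: (1·2.9 + 2) ξ₂ = 306.6 → ξ₂ = 62.58 mol/s, ξ₁ = 181.5 mol/s.
Outlet amounts (n = n₀ + Σ ν·ξ):
  E: 606 − 1(181.5) − 2(62.58) = 299.4
  A: 0 + 1(181.5) = 181.5
  D: 0 + 1(62.58) = 62.58
  B: 0 + 1(62.58) = 62.58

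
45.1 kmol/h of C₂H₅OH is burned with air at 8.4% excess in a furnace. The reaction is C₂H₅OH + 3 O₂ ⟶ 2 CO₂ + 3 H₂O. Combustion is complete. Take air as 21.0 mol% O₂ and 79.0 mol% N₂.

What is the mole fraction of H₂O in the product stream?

Stoichiometric O₂ = 3 × 45.1 = 135.3 kmol/h; O₂ fed = 135.3 × 1.084 = 146.7 kmol/h.
N₂ fed = 146.7 × 79/21 = 551.7 kmol/h.
Fuel reacted = 1 × 45.1 → ξ = 45.1 kmol/h.
Outlet (n = n₀ + ν ξ):
  C₂H₅OH: 45.1 − 1(45.1) = 0
  O₂: 146.7 − 3(45.1) = 11.37
  N₂: 551.7 (inert)
  CO₂: 0 + 2(45.1) = 90.2
  H₂O: 0 + 3(45.1) = 135.3
Total out = 788.6 kmol/h; y_H₂O = 135.3 / 788.6 = 0.1716.

0.172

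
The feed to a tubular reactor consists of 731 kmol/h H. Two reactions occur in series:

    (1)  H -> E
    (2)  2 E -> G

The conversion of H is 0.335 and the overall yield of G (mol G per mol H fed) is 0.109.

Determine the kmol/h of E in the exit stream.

Conversion of H: H consumed = 1ξ₁ = 0.335 × 731 → ξ₁ = 244.9 kmol/h.
Yield of G: 1ξ₂ / 731 = 0.109 → ξ₂ = 79.68 kmol/h.
Outlet amounts (n = n₀ + Σ ν·ξ):
  H: 731 − 1(244.9) = 486.1
  E: 0 + 1(244.9) − 2(79.68) = 85.53
  G: 0 + 1(79.68) = 79.68

85.5 kmol/h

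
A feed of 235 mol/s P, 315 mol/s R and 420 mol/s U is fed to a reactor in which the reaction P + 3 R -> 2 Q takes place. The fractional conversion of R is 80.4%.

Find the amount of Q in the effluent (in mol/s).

169 mol/s

R reacted = 0.804 × 315 = 253.3 mol/s; ν_R = −3, so ξ = 253.3/3 = 84.42 mol/s.
Outlet amounts (n = n₀ + ν ξ):
  P: 235 − 1(84.42) = 150.6
  R: 315 − 3(84.42) = 61.74
  Q: 0 + 2(84.42) = 168.8
  U: 420 (inert)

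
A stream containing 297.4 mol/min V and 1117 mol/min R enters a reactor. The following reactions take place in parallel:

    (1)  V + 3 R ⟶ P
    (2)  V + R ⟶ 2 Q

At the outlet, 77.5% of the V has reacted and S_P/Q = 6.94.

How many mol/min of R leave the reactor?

Conversion of V: V consumed = 0.775 × 297.4 = 230.5 mol/min = 1ξ₁ + 1ξ₂.
Selectivity: 1ξ₁ / (2ξ₂) = 6.94 → ξ₁ = 13.88 ξ₂.
Substitute: (1·13.88 + 1) ξ₂ = 230.5 → ξ₂ = 15.49 mol/min, ξ₁ = 215 mol/min.
Outlet amounts (n = n₀ + Σ ν·ξ):
  V: 297.4 − 1(215) − 1(15.49) = 66.91
  R: 1117 − 3(215) − 1(15.49) = 456.5
  P: 0 + 1(215) = 215
  Q: 0 + 2(15.49) = 30.98

457 mol/min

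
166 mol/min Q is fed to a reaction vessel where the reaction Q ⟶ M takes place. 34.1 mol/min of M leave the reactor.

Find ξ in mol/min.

ξ = 34.1 mol/min

For M: n = n₀ + 1ξ → 34.1 = 0 + 1ξ, giving ξ = 34.1 mol/min.
Outlet amounts (n = n₀ + ν ξ):
  Q: 166 − 1(34.1) = 131.9
  M: 0 + 1(34.1) = 34.1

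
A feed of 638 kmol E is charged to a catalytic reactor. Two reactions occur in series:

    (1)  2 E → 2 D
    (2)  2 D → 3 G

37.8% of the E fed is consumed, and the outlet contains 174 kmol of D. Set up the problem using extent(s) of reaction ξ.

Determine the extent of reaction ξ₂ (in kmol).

Conversion of E: E consumed = 2ξ₁ = 0.378 × 638 → ξ₁ = 120.6 kmol.
D balance: n_D = 0 + 2ξ₁ − 2ξ₂ = 174 → ξ₂ = (2·120.6 − 174)/2 = 33.58 kmol.
Outlet amounts (n = n₀ + Σ ν·ξ):
  E: 638 − 2(120.6) = 396.8
  D: 0 + 2(120.6) − 2(33.58) = 174
  G: 0 + 3(33.58) = 100.7

ξ₂ = 33.6 kmol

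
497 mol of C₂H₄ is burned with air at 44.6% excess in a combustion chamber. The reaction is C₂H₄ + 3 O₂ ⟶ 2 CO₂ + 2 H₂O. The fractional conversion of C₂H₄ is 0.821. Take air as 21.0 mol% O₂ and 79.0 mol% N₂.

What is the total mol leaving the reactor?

10800 mol

Stoichiometric O₂ = 3 × 497 = 1491 mol; O₂ fed = 1491 × 1.446 = 2156 mol.
N₂ fed = 2156 × 79/21 = 8111 mol.
Fuel reacted = 0.821 × 497 → ξ = 408 mol.
Outlet (n = n₀ + ν ξ):
  C₂H₄: 497 − 1(408) = 88.96
  O₂: 2156 − 3(408) = 931.9
  N₂: 8111 (inert)
  CO₂: 0 + 2(408) = 816.1
  H₂O: 0 + 2(408) = 816.1
Total out = 88.96 + 931.9 + 8111 + 816.1 + 816.1 = 10760 mol.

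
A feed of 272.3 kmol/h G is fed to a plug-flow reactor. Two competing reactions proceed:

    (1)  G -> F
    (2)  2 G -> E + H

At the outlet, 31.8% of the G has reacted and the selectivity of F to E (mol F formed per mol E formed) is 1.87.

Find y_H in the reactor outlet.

0.0822

Conversion of G: G consumed = 0.318 × 272.3 = 86.59 kmol/h = 1ξ₁ + 2ξ₂.
Selectivity: 1ξ₁ / (1ξ₂) = 1.87 → ξ₁ = 1.87 ξ₂.
Substitute: (1·1.87 + 2) ξ₂ = 86.59 → ξ₂ = 22.38 kmol/h, ξ₁ = 41.84 kmol/h.
Outlet amounts (n = n₀ + Σ ν·ξ):
  G: 272.3 − 1(41.84) − 2(22.38) = 185.7
  F: 0 + 1(41.84) = 41.84
  E: 0 + 1(22.38) = 22.38
  H: 0 + 1(22.38) = 22.38
Total out = 272.3 kmol/h; y_H = 22.38 / 272.3 = 0.08217.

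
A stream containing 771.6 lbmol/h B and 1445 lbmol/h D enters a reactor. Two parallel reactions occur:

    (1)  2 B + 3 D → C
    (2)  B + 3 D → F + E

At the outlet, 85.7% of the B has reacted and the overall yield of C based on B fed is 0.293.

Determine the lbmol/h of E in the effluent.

209 lbmol/h

Yield of C: 1ξ₁ / 771.6 = 0.293 → ξ₁ = 226.1 lbmol/h.
Conversion of B: 2ξ₁ + 1ξ₂ = 0.857 × 771.6 = 661.3 → ξ₂ = 209.1 lbmol/h.
Outlet amounts (n = n₀ + Σ ν·ξ):
  B: 771.6 − 2(226.1) − 1(209.1) = 110.3
  D: 1445 − 3(226.1) − 3(209.1) = 139.5
  C: 0 + 1(226.1) = 226.1
  F: 0 + 1(209.1) = 209.1
  E: 0 + 1(209.1) = 209.1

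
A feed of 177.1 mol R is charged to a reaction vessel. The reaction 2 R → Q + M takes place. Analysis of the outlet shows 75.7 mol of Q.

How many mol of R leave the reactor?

For Q: n = n₀ + 1ξ → 75.7 = 0 + 1ξ, giving ξ = 75.7 mol.
Outlet amounts (n = n₀ + ν ξ):
  R: 177.1 − 2(75.7) = 25.7
  Q: 0 + 1(75.7) = 75.7
  M: 0 + 1(75.7) = 75.7

25.7 mol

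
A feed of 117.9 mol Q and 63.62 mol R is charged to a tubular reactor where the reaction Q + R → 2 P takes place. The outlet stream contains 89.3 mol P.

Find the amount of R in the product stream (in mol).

For P: n = n₀ + 2ξ → 89.3 = 0 + 2ξ, giving ξ = 44.65 mol.
Outlet amounts (n = n₀ + ν ξ):
  Q: 117.9 − 1(44.65) = 73.25
  R: 63.62 − 1(44.65) = 18.97
  P: 0 + 2(44.65) = 89.3

19 mol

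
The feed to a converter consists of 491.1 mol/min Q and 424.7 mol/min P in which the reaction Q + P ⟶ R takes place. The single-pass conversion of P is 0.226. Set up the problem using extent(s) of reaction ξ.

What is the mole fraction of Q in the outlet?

0.482

P reacted = 0.226 × 424.7 = 95.98 mol/min; ν_P = −1, so ξ = 95.98/1 = 95.98 mol/min.
Outlet amounts (n = n₀ + ν ξ):
  Q: 491.1 − 1(95.98) = 395.1
  P: 424.7 − 1(95.98) = 328.7
  R: 0 + 1(95.98) = 95.98
Total out = 819.8 mol/min; y_Q = 395.1 / 819.8 = 0.482.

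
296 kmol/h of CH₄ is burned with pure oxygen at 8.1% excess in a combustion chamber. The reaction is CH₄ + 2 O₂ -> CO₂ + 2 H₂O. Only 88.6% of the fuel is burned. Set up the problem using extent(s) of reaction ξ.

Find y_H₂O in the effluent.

Stoichiometric O₂ = 2 × 296 = 592 kmol/h; O₂ fed = 592 × 1.081 = 640 kmol/h.
Fuel reacted = 0.886 × 296 → ξ = 262.3 kmol/h.
Outlet (n = n₀ + ν ξ):
  CH₄: 296 − 1(262.3) = 33.74
  O₂: 640 − 2(262.3) = 115.4
  CO₂: 0 + 1(262.3) = 262.3
  H₂O: 0 + 2(262.3) = 524.5
Total out = 936 kmol/h; y_H₂O = 524.5 / 936 = 0.5604.

0.56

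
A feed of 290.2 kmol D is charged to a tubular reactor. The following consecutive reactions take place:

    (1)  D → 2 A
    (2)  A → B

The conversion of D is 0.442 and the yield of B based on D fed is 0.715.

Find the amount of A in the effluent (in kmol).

Conversion of D: D consumed = 1ξ₁ = 0.442 × 290.2 → ξ₁ = 128.3 kmol.
Yield of B: 1ξ₂ / 290.2 = 0.715 → ξ₂ = 207.5 kmol.
Outlet amounts (n = n₀ + Σ ν·ξ):
  D: 290.2 − 1(128.3) = 161.9
  A: 0 + 2(128.3) − 1(207.5) = 49.04
  B: 0 + 1(207.5) = 207.5

49 kmol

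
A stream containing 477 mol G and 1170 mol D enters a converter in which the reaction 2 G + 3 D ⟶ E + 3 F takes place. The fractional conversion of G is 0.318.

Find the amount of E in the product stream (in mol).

75.8 mol

G reacted = 0.318 × 477 = 151.7 mol; ν_G = −2, so ξ = 151.7/2 = 75.84 mol.
Outlet amounts (n = n₀ + ν ξ):
  G: 477 − 2(75.84) = 325.3
  D: 1170 − 3(75.84) = 942.5
  E: 0 + 1(75.84) = 75.84
  F: 0 + 3(75.84) = 227.5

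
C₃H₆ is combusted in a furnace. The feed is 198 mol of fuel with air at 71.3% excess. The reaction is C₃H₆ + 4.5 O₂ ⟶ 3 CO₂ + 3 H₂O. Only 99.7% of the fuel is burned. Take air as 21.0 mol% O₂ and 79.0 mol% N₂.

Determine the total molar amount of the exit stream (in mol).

7560 mol

Stoichiometric O₂ = 4.5 × 198 = 891 mol; O₂ fed = 891 × 1.713 = 1526 mol.
N₂ fed = 1526 × 79/21 = 5742 mol.
Fuel reacted = 0.997 × 198 → ξ = 197.4 mol.
Outlet (n = n₀ + ν ξ):
  C₃H₆: 198 − 1(197.4) = 0.594
  O₂: 1526 − 4.5(197.4) = 638
  N₂: 5742 (inert)
  CO₂: 0 + 3(197.4) = 592.2
  H₂O: 0 + 3(197.4) = 592.2
Total out = 0.594 + 638 + 5742 + 592.2 + 592.2 = 7565 mol.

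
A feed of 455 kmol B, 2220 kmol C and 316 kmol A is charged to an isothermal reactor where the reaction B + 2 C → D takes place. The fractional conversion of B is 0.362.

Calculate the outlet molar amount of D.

B reacted = 0.362 × 455 = 164.7 kmol; ν_B = −1, so ξ = 164.7/1 = 164.7 kmol.
Outlet amounts (n = n₀ + ν ξ):
  B: 455 − 1(164.7) = 290.3
  C: 2220 − 2(164.7) = 1891
  D: 0 + 1(164.7) = 164.7
  A: 316 (inert)

165 kmol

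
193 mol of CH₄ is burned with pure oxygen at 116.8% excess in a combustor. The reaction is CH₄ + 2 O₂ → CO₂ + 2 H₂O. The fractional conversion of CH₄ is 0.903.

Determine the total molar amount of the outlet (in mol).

1030 mol

Stoichiometric O₂ = 2 × 193 = 386 mol; O₂ fed = 386 × 2.168 = 836.8 mol.
Fuel reacted = 0.903 × 193 → ξ = 174.3 mol.
Outlet (n = n₀ + ν ξ):
  CH₄: 193 − 1(174.3) = 18.72
  O₂: 836.8 − 2(174.3) = 488.3
  CO₂: 0 + 1(174.3) = 174.3
  H₂O: 0 + 2(174.3) = 348.6
Total out = 18.72 + 488.3 + 174.3 + 348.6 = 1030 mol.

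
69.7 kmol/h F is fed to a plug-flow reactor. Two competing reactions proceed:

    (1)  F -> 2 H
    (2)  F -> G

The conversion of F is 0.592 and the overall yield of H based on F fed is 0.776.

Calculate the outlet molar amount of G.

14.2 kmol/h

Yield of H: 2ξ₁ / 69.7 = 0.776 → ξ₁ = 27.04 kmol/h.
Conversion of F: 1ξ₁ + 1ξ₂ = 0.592 × 69.7 = 41.26 → ξ₂ = 14.22 kmol/h.
Outlet amounts (n = n₀ + Σ ν·ξ):
  F: 69.7 − 1(27.04) − 1(14.22) = 28.44
  H: 0 + 2(27.04) = 54.09
  G: 0 + 1(14.22) = 14.22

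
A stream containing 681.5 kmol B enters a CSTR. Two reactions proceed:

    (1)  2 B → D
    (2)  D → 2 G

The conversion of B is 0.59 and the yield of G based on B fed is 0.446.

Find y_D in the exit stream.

Conversion of B: B consumed = 2ξ₁ = 0.59 × 681.5 → ξ₁ = 201 kmol.
Yield of G: 2ξ₂ / 681.5 = 0.446 → ξ₂ = 152 kmol.
Outlet amounts (n = n₀ + Σ ν·ξ):
  B: 681.5 − 2(201) = 279.4
  D: 0 + 1(201) − 1(152) = 49.07
  G: 0 + 2(152) = 303.9
Total out = 632.4 kmol; y_D = 49.07 / 632.4 = 0.07759.

0.0776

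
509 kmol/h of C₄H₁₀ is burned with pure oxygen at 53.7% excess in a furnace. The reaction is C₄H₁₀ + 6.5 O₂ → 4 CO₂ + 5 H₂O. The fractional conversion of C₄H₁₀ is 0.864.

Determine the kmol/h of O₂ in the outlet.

2230 kmol/h

Stoichiometric O₂ = 6.5 × 509 = 3308 kmol/h; O₂ fed = 3308 × 1.537 = 5085 kmol/h.
Fuel reacted = 0.864 × 509 → ξ = 439.8 kmol/h.
Outlet (n = n₀ + ν ξ):
  C₄H₁₀: 509 − 1(439.8) = 69.22
  O₂: 5085 − 6.5(439.8) = 2227
  CO₂: 0 + 4(439.8) = 1759
  H₂O: 0 + 5(439.8) = 2199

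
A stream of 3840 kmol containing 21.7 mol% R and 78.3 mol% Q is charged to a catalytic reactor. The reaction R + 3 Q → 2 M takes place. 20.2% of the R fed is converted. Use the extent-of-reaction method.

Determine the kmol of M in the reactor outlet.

R reacted = 0.202 × 833.3 = 168.3 kmol; ν_R = −1, so ξ = 168.3/1 = 168.3 kmol.
Outlet amounts (n = n₀ + ν ξ):
  R: 833.3 − 1(168.3) = 665
  Q: 3007 − 3(168.3) = 2502
  M: 0 + 2(168.3) = 336.6

337 kmol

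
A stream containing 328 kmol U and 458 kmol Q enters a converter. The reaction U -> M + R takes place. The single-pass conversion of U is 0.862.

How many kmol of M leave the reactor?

U reacted = 0.862 × 328 = 282.7 kmol; ν_U = −1, so ξ = 282.7/1 = 282.7 kmol.
Outlet amounts (n = n₀ + ν ξ):
  U: 328 − 1(282.7) = 45.26
  M: 0 + 1(282.7) = 282.7
  R: 0 + 1(282.7) = 282.7
  Q: 458 (inert)

283 kmol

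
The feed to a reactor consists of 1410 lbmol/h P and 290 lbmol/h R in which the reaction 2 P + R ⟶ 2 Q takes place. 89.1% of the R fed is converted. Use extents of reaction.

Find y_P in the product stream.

0.62

R reacted = 0.891 × 290 = 258.4 lbmol/h; ν_R = −1, so ξ = 258.4/1 = 258.4 lbmol/h.
Outlet amounts (n = n₀ + ν ξ):
  P: 1410 − 2(258.4) = 893.2
  R: 290 − 1(258.4) = 31.61
  Q: 0 + 2(258.4) = 516.8
Total out = 1442 lbmol/h; y_P = 893.2 / 1442 = 0.6196.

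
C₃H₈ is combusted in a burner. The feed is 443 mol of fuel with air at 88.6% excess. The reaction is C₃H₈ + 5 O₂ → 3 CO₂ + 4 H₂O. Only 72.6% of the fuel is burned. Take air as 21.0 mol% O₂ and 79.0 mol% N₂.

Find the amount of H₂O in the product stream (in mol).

Stoichiometric O₂ = 5 × 443 = 2215 mol; O₂ fed = 2215 × 1.886 = 4177 mol.
N₂ fed = 4177 × 79/21 = 15720 mol.
Fuel reacted = 0.726 × 443 → ξ = 321.6 mol.
Outlet (n = n₀ + ν ξ):
  C₃H₈: 443 − 1(321.6) = 121.4
  O₂: 4177 − 5(321.6) = 2569
  N₂: 15720 (inert)
  CO₂: 0 + 3(321.6) = 964.9
  H₂O: 0 + 4(321.6) = 1286

1290 mol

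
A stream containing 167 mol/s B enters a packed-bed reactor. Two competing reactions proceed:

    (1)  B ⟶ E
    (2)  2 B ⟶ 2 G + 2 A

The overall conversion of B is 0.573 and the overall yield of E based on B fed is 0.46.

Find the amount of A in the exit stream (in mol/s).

Yield of E: 1ξ₁ / 167 = 0.46 → ξ₁ = 76.82 mol/s.
Conversion of B: 1ξ₁ + 2ξ₂ = 0.573 × 167 = 95.69 → ξ₂ = 9.435 mol/s.
Outlet amounts (n = n₀ + Σ ν·ξ):
  B: 167 − 1(76.82) − 2(9.435) = 71.31
  E: 0 + 1(76.82) = 76.82
  G: 0 + 2(9.435) = 18.87
  A: 0 + 2(9.435) = 18.87

18.9 mol/s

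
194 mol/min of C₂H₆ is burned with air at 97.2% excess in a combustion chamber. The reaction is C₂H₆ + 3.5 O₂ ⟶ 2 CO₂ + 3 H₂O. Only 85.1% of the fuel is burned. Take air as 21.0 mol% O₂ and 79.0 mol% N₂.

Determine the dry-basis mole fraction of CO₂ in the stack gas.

Stoichiometric O₂ = 3.5 × 194 = 679 mol/min; O₂ fed = 679 × 1.972 = 1339 mol/min.
N₂ fed = 1339 × 79/21 = 5037 mol/min.
Fuel reacted = 0.851 × 194 → ξ = 165.1 mol/min.
Outlet (n = n₀ + ν ξ):
  C₂H₆: 194 − 1(165.1) = 28.91
  O₂: 1339 − 3.5(165.1) = 761.2
  N₂: 5037 (inert)
  CO₂: 0 + 2(165.1) = 330.2
  H₂O: 0 + 3(165.1) = 495.3
Dry total = 6157 mol/min; y_CO₂ (dry) = 330.2 / 6157 = 0.05362.

0.0536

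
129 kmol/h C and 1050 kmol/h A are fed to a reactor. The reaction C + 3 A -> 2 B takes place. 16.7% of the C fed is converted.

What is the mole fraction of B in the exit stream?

C reacted = 0.167 × 129 = 21.54 kmol/h; ν_C = −1, so ξ = 21.54/1 = 21.54 kmol/h.
Outlet amounts (n = n₀ + ν ξ):
  C: 129 − 1(21.54) = 107.5
  A: 1050 − 3(21.54) = 985.4
  B: 0 + 2(21.54) = 43.09
Total out = 1136 kmol/h; y_B = 43.09 / 1136 = 0.03793.

0.0379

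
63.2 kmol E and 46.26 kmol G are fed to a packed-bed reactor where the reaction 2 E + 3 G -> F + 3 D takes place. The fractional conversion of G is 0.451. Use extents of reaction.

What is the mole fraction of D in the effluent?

0.204

G reacted = 0.451 × 46.26 = 20.86 kmol; ν_G = −3, so ξ = 20.86/3 = 6.954 kmol.
Outlet amounts (n = n₀ + ν ξ):
  E: 63.2 − 2(6.954) = 49.29
  G: 46.26 − 3(6.954) = 25.4
  F: 0 + 1(6.954) = 6.954
  D: 0 + 3(6.954) = 20.86
Total out = 102.5 kmol; y_D = 20.86 / 102.5 = 0.2035.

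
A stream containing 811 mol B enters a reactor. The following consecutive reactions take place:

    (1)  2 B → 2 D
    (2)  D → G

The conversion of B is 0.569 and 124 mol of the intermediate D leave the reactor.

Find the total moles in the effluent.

811 mol

Conversion of B: B consumed = 2ξ₁ = 0.569 × 811 → ξ₁ = 230.7 mol.
D balance: n_D = 0 + 2ξ₁ − 1ξ₂ = 124 → ξ₂ = (2·230.7 − 124)/1 = 337.5 mol.
Outlet amounts (n = n₀ + Σ ν·ξ):
  B: 811 − 2(230.7) = 349.5
  D: 0 + 2(230.7) − 1(337.5) = 124
  G: 0 + 1(337.5) = 337.5
Total out = 349.5 + 124 + 337.5 = 811 mol.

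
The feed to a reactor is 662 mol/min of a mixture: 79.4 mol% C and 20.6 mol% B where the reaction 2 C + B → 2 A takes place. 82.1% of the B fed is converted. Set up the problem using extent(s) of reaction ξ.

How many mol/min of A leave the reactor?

B reacted = 0.821 × 136.4 = 112 mol/min; ν_B = −1, so ξ = 112/1 = 112 mol/min.
Outlet amounts (n = n₀ + ν ξ):
  C: 525.6 − 2(112) = 301.7
  B: 136.4 − 1(112) = 24.41
  A: 0 + 2(112) = 223.9

224 mol/min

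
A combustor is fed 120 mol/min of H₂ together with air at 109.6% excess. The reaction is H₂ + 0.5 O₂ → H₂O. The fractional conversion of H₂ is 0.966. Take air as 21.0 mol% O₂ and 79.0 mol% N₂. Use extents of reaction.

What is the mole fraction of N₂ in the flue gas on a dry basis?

Stoichiometric O₂ = 0.5 × 120 = 60 mol/min; O₂ fed = 60 × 2.096 = 125.8 mol/min.
N₂ fed = 125.8 × 79/21 = 473.1 mol/min.
Fuel reacted = 0.966 × 120 → ξ = 115.9 mol/min.
Outlet (n = n₀ + ν ξ):
  H₂: 120 − 1(115.9) = 4.08
  O₂: 125.8 − 0.5(115.9) = 67.8
  N₂: 473.1 (inert)
  H₂O: 0 + 1(115.9) = 115.9
Dry total = 545 mol/min; y_N₂ (dry) = 473.1 / 545 = 0.8681.

0.868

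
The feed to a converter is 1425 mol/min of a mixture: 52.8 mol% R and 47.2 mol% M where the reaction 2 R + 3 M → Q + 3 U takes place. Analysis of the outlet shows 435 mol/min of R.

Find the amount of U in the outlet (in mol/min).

For R: n = n₀ − 2ξ → 435 = 752.4 − 2ξ, giving ξ = 158.7 mol/min.
Outlet amounts (n = n₀ + ν ξ):
  R: 752.4 − 2(158.7) = 435
  M: 672.6 − 3(158.7) = 196.5
  Q: 0 + 1(158.7) = 158.7
  U: 0 + 3(158.7) = 476.1

476 mol/min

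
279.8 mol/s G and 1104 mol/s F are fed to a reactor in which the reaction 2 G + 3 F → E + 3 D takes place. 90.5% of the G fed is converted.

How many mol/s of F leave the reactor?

724 mol/s

G reacted = 0.905 × 279.8 = 253.2 mol/s; ν_G = −2, so ξ = 253.2/2 = 126.6 mol/s.
Outlet amounts (n = n₀ + ν ξ):
  G: 279.8 − 2(126.6) = 26.58
  F: 1104 − 3(126.6) = 724.2
  E: 0 + 1(126.6) = 126.6
  D: 0 + 3(126.6) = 379.8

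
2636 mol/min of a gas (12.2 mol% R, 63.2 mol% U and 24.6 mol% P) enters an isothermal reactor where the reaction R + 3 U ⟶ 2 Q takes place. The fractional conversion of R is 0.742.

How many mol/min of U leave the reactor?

R reacted = 0.742 × 321.6 = 238.6 mol/min; ν_R = −1, so ξ = 238.6/1 = 238.6 mol/min.
Outlet amounts (n = n₀ + ν ξ):
  R: 321.6 − 1(238.6) = 82.97
  U: 1666 − 3(238.6) = 950.1
  Q: 0 + 2(238.6) = 477.2
  P: 648.5 (inert)

950 mol/min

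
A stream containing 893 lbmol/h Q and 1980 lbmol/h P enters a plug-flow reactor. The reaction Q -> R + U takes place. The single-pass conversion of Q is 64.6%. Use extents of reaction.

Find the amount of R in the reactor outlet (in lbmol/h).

Q reacted = 0.646 × 893 = 576.9 lbmol/h; ν_Q = −1, so ξ = 576.9/1 = 576.9 lbmol/h.
Outlet amounts (n = n₀ + ν ξ):
  Q: 893 − 1(576.9) = 316.1
  R: 0 + 1(576.9) = 576.9
  U: 0 + 1(576.9) = 576.9
  P: 1980 (inert)

577 lbmol/h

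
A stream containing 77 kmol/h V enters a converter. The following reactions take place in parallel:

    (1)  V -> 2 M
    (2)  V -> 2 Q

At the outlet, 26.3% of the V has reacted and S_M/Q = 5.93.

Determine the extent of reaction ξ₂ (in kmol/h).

Conversion of V: V consumed = 0.263 × 77 = 20.25 kmol/h = 1ξ₁ + 1ξ₂.
Selectivity: 2ξ₁ / (2ξ₂) = 5.93 → ξ₁ = 5.93 ξ₂.
Substitute: (1·5.93 + 1) ξ₂ = 20.25 → ξ₂ = 2.922 kmol/h, ξ₁ = 17.33 kmol/h.
Outlet amounts (n = n₀ + Σ ν·ξ):
  V: 77 − 1(17.33) − 1(2.922) = 56.75
  M: 0 + 2(17.33) = 34.66
  Q: 0 + 2(2.922) = 5.844

ξ₂ = 2.92 kmol/h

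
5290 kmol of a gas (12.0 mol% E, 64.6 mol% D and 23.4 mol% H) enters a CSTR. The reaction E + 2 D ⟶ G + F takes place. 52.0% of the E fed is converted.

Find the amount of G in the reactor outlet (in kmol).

330 kmol

E reacted = 0.52 × 634.8 = 330.1 kmol; ν_E = −1, so ξ = 330.1/1 = 330.1 kmol.
Outlet amounts (n = n₀ + ν ξ):
  E: 634.8 − 1(330.1) = 304.7
  D: 3417 − 2(330.1) = 2757
  G: 0 + 1(330.1) = 330.1
  F: 0 + 1(330.1) = 330.1
  H: 1238 (inert)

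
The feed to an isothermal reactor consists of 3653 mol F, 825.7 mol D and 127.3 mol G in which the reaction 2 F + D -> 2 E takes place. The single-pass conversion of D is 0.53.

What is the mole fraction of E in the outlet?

D reacted = 0.53 × 825.7 = 437.6 mol; ν_D = −1, so ξ = 437.6/1 = 437.6 mol.
Outlet amounts (n = n₀ + ν ξ):
  F: 3653 − 2(437.6) = 2778
  D: 825.7 − 1(437.6) = 388.1
  E: 0 + 2(437.6) = 875.2
  G: 127.3 (inert)
Total out = 4168 mol; y_E = 875.2 / 4168 = 0.21.

0.21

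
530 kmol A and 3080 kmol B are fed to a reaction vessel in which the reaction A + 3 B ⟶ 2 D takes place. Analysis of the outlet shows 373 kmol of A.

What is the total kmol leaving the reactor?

3300 kmol

For A: n = n₀ − 1ξ → 373 = 530 − 1ξ, giving ξ = 157 kmol.
Outlet amounts (n = n₀ + ν ξ):
  A: 530 − 1(157) = 373
  B: 3080 − 3(157) = 2609
  D: 0 + 2(157) = 314
Total out = 373 + 2609 + 314 = 3296 kmol.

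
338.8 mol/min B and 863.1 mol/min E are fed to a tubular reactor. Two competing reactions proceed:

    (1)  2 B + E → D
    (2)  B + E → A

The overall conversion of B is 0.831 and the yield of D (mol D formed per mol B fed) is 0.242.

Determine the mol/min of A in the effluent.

118 mol/min

Yield of D: 1ξ₁ / 338.8 = 0.242 → ξ₁ = 81.99 mol/min.
Conversion of B: 2ξ₁ + 1ξ₂ = 0.831 × 338.8 = 281.5 → ξ₂ = 117.6 mol/min.
Outlet amounts (n = n₀ + Σ ν·ξ):
  B: 338.8 − 2(81.99) − 1(117.6) = 57.26
  E: 863.1 − 1(81.99) − 1(117.6) = 663.5
  D: 0 + 1(81.99) = 81.99
  A: 0 + 1(117.6) = 117.6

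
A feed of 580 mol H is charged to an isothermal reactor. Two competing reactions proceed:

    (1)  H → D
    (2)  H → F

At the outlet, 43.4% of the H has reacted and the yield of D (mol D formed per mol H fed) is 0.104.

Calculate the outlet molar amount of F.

Yield of D: 1ξ₁ / 580 = 0.104 → ξ₁ = 60.32 mol.
Conversion of H: 1ξ₁ + 1ξ₂ = 0.434 × 580 = 251.7 → ξ₂ = 191.4 mol.
Outlet amounts (n = n₀ + Σ ν·ξ):
  H: 580 − 1(60.32) − 1(191.4) = 328.3
  D: 0 + 1(60.32) = 60.32
  F: 0 + 1(191.4) = 191.4

191 mol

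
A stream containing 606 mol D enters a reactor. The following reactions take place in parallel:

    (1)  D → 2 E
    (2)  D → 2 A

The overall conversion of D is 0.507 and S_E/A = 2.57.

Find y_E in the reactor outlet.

Conversion of D: D consumed = 0.507 × 606 = 307.2 mol = 1ξ₁ + 1ξ₂.
Selectivity: 2ξ₁ / (2ξ₂) = 2.57 → ξ₁ = 2.57 ξ₂.
Substitute: (1·2.57 + 1) ξ₂ = 307.2 → ξ₂ = 86.06 mol, ξ₁ = 221.2 mol.
Outlet amounts (n = n₀ + Σ ν·ξ):
  D: 606 − 1(221.2) − 1(86.06) = 298.8
  E: 0 + 2(221.2) = 442.4
  A: 0 + 2(86.06) = 172.1
Total out = 913.2 mol; y_E = 442.4 / 913.2 = 0.4844.

0.484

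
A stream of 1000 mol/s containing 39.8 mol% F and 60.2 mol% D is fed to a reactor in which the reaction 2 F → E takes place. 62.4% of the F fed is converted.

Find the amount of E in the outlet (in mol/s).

124 mol/s

F reacted = 0.624 × 398 = 248.4 mol/s; ν_F = −2, so ξ = 248.4/2 = 124.2 mol/s.
Outlet amounts (n = n₀ + ν ξ):
  F: 398 − 2(124.2) = 149.6
  E: 0 + 1(124.2) = 124.2
  D: 602 (inert)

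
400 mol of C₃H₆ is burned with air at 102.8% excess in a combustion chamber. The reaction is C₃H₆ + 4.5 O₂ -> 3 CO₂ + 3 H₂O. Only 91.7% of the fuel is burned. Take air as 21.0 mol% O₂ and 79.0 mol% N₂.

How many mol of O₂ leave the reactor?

2000 mol

Stoichiometric O₂ = 4.5 × 400 = 1800 mol; O₂ fed = 1800 × 2.028 = 3650 mol.
N₂ fed = 3650 × 79/21 = 13730 mol.
Fuel reacted = 0.917 × 400 → ξ = 366.8 mol.
Outlet (n = n₀ + ν ξ):
  C₃H₆: 400 − 1(366.8) = 33.2
  O₂: 3650 − 4.5(366.8) = 2000
  N₂: 13730 (inert)
  CO₂: 0 + 3(366.8) = 1100
  H₂O: 0 + 3(366.8) = 1100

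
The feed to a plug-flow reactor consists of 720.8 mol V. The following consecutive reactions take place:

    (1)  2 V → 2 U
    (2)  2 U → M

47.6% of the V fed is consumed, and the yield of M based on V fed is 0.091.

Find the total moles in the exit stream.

655 mol

Conversion of V: V consumed = 2ξ₁ = 0.476 × 720.8 → ξ₁ = 171.6 mol.
Yield of M: 1ξ₂ / 720.8 = 0.091 → ξ₂ = 65.59 mol.
Outlet amounts (n = n₀ + Σ ν·ξ):
  V: 720.8 − 2(171.6) = 377.7
  U: 0 + 2(171.6) − 2(65.59) = 211.9
  M: 0 + 1(65.59) = 65.59
Total out = 377.7 + 211.9 + 65.59 = 655.2 mol.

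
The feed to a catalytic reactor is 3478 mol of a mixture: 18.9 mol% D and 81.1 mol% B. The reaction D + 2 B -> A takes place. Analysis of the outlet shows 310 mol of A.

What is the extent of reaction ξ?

For A: n = n₀ + 1ξ → 310 = 0 + 1ξ, giving ξ = 310 mol.
Outlet amounts (n = n₀ + ν ξ):
  D: 657.3 − 1(310) = 347.3
  B: 2821 − 2(310) = 2201
  A: 0 + 1(310) = 310

ξ = 310 mol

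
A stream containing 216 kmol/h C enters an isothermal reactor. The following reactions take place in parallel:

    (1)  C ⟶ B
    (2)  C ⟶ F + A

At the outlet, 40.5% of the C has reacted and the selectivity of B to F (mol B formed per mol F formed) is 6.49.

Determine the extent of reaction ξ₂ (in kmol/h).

Conversion of C: C consumed = 0.405 × 216 = 87.48 kmol/h = 1ξ₁ + 1ξ₂.
Selectivity: 1ξ₁ / (1ξ₂) = 6.49 → ξ₁ = 6.49 ξ₂.
Substitute: (1·6.49 + 1) ξ₂ = 87.48 → ξ₂ = 11.68 kmol/h, ξ₁ = 75.8 kmol/h.
Outlet amounts (n = n₀ + Σ ν·ξ):
  C: 216 − 1(75.8) − 1(11.68) = 128.5
  B: 0 + 1(75.8) = 75.8
  F: 0 + 1(11.68) = 11.68
  A: 0 + 1(11.68) = 11.68

ξ₂ = 11.7 kmol/h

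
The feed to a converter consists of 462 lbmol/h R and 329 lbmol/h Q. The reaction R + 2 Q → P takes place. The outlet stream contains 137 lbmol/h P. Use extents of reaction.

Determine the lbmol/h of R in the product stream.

325 lbmol/h

For P: n = n₀ + 1ξ → 137 = 0 + 1ξ, giving ξ = 137 lbmol/h.
Outlet amounts (n = n₀ + ν ξ):
  R: 462 − 1(137) = 325
  Q: 329 − 2(137) = 55
  P: 0 + 1(137) = 137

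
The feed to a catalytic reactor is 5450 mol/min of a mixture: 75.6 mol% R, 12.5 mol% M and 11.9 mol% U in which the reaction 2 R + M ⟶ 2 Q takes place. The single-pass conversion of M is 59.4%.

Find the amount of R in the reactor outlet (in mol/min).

M reacted = 0.594 × 681.2 = 404.7 mol/min; ν_M = −1, so ξ = 404.7/1 = 404.7 mol/min.
Outlet amounts (n = n₀ + ν ξ):
  R: 4120 − 2(404.7) = 3311
  M: 681.2 − 1(404.7) = 276.6
  Q: 0 + 2(404.7) = 809.3
  U: 648.5 (inert)

3310 mol/min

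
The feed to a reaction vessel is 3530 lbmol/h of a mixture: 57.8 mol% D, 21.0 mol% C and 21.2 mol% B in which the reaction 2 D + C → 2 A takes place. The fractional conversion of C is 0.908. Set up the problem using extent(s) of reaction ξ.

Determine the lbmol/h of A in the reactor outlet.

C reacted = 0.908 × 741.3 = 673.1 lbmol/h; ν_C = −1, so ξ = 673.1/1 = 673.1 lbmol/h.
Outlet amounts (n = n₀ + ν ξ):
  D: 2040 − 2(673.1) = 694.1
  C: 741.3 − 1(673.1) = 68.2
  A: 0 + 2(673.1) = 1346
  B: 748.4 (inert)

1350 lbmol/h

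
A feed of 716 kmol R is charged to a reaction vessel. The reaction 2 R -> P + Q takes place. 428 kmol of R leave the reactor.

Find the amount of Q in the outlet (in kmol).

144 kmol

For R: n = n₀ − 2ξ → 428 = 716 − 2ξ, giving ξ = 144 kmol.
Outlet amounts (n = n₀ + ν ξ):
  R: 716 − 2(144) = 428
  P: 0 + 1(144) = 144
  Q: 0 + 1(144) = 144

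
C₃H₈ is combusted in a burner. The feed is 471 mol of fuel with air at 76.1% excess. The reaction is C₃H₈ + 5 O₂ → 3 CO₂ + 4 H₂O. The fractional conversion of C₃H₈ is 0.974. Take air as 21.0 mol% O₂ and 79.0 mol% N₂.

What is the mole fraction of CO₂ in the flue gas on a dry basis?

Stoichiometric O₂ = 5 × 471 = 2355 mol; O₂ fed = 2355 × 1.761 = 4147 mol.
N₂ fed = 4147 × 79/21 = 15600 mol.
Fuel reacted = 0.974 × 471 → ξ = 458.8 mol.
Outlet (n = n₀ + ν ξ):
  C₃H₈: 471 − 1(458.8) = 12.25
  O₂: 4147 − 5(458.8) = 1853
  N₂: 15600 (inert)
  CO₂: 0 + 3(458.8) = 1376
  H₂O: 0 + 4(458.8) = 1835
Dry total = 18840 mol; y_CO₂ (dry) = 1376 / 18840 = 0.07304.

0.073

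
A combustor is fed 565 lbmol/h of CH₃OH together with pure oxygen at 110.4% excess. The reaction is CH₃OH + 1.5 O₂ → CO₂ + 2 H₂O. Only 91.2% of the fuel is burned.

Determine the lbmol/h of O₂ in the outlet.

Stoichiometric O₂ = 1.5 × 565 = 847.5 lbmol/h; O₂ fed = 847.5 × 2.104 = 1783 lbmol/h.
Fuel reacted = 0.912 × 565 → ξ = 515.3 lbmol/h.
Outlet (n = n₀ + ν ξ):
  CH₃OH: 565 − 1(515.3) = 49.72
  O₂: 1783 − 1.5(515.3) = 1010
  CO₂: 0 + 1(515.3) = 515.3
  H₂O: 0 + 2(515.3) = 1031

1010 lbmol/h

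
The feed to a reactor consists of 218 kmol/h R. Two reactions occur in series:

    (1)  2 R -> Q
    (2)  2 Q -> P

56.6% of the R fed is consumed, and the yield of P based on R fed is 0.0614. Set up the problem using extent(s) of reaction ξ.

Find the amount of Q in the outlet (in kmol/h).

Conversion of R: R consumed = 2ξ₁ = 0.566 × 218 → ξ₁ = 61.69 kmol/h.
Yield of P: 1ξ₂ / 218 = 0.0614 → ξ₂ = 13.39 kmol/h.
Outlet amounts (n = n₀ + Σ ν·ξ):
  R: 218 − 2(61.69) = 94.61
  Q: 0 + 1(61.69) − 2(13.39) = 34.92
  P: 0 + 1(13.39) = 13.39

34.9 kmol/h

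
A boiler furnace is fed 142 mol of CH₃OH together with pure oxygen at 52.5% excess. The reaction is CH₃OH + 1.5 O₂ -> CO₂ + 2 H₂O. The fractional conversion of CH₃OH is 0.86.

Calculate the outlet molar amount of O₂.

Stoichiometric O₂ = 1.5 × 142 = 213 mol; O₂ fed = 213 × 1.525 = 324.8 mol.
Fuel reacted = 0.86 × 142 → ξ = 122.1 mol.
Outlet (n = n₀ + ν ξ):
  CH₃OH: 142 − 1(122.1) = 19.88
  O₂: 324.8 − 1.5(122.1) = 141.6
  CO₂: 0 + 1(122.1) = 122.1
  H₂O: 0 + 2(122.1) = 244.2

142 mol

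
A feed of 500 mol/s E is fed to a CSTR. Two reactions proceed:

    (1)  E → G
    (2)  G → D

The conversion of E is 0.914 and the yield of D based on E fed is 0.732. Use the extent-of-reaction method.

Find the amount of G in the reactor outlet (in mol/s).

91 mol/s

Conversion of E: E consumed = 1ξ₁ = 0.914 × 500 → ξ₁ = 457 mol/s.
Yield of D: 1ξ₂ / 500 = 0.732 → ξ₂ = 366 mol/s.
Outlet amounts (n = n₀ + Σ ν·ξ):
  E: 500 − 1(457) = 43
  G: 0 + 1(457) − 1(366) = 91
  D: 0 + 1(366) = 366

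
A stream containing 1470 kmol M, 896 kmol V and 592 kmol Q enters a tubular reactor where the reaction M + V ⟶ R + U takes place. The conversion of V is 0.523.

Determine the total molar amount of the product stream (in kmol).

2960 kmol

V reacted = 0.523 × 896 = 468.6 kmol; ν_V = −1, so ξ = 468.6/1 = 468.6 kmol.
Outlet amounts (n = n₀ + ν ξ):
  M: 1470 − 1(468.6) = 1001
  V: 896 − 1(468.6) = 427.4
  R: 0 + 1(468.6) = 468.6
  U: 0 + 1(468.6) = 468.6
  Q: 592 (inert)
Total out = 1001 + 427.4 + 468.6 + 468.6 + 592 = 2958 kmol.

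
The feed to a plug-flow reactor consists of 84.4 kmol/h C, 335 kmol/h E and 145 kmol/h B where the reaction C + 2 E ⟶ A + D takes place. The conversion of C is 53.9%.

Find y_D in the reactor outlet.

0.0877

C reacted = 0.539 × 84.4 = 45.49 kmol/h; ν_C = −1, so ξ = 45.49/1 = 45.49 kmol/h.
Outlet amounts (n = n₀ + ν ξ):
  C: 84.4 − 1(45.49) = 38.91
  E: 335 − 2(45.49) = 244
  A: 0 + 1(45.49) = 45.49
  D: 0 + 1(45.49) = 45.49
  B: 145 (inert)
Total out = 518.9 kmol/h; y_D = 45.49 / 518.9 = 0.08767.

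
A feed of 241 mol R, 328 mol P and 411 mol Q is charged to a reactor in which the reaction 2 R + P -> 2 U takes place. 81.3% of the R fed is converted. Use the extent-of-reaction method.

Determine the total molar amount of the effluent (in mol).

R reacted = 0.813 × 241 = 195.9 mol; ν_R = −2, so ξ = 195.9/2 = 97.97 mol.
Outlet amounts (n = n₀ + ν ξ):
  R: 241 − 2(97.97) = 45.07
  P: 328 − 1(97.97) = 230
  U: 0 + 2(97.97) = 195.9
  Q: 411 (inert)
Total out = 45.07 + 230 + 195.9 + 411 = 882 mol.

882 mol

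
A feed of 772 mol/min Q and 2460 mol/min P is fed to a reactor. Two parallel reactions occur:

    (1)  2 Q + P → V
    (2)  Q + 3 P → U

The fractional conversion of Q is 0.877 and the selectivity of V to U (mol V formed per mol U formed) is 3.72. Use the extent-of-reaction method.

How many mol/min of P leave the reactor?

Conversion of Q: Q consumed = 0.877 × 772 = 677 mol/min = 2ξ₁ + 1ξ₂.
Selectivity: 1ξ₁ / (1ξ₂) = 3.72 → ξ₁ = 3.72 ξ₂.
Substitute: (2·3.72 + 1) ξ₂ = 677 → ξ₂ = 80.22 mol/min, ξ₁ = 298.4 mol/min.
Outlet amounts (n = n₀ + Σ ν·ξ):
  Q: 772 − 2(298.4) − 1(80.22) = 94.96
  P: 2460 − 1(298.4) − 3(80.22) = 1921
  V: 0 + 1(298.4) = 298.4
  U: 0 + 1(80.22) = 80.22

1920 mol/min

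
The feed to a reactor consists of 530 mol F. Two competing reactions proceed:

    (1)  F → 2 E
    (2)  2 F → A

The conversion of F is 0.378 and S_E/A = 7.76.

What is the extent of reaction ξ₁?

ξ₁ = 132 mol

Conversion of F: F consumed = 0.378 × 530 = 200.3 mol = 1ξ₁ + 2ξ₂.
Selectivity: 2ξ₁ / (1ξ₂) = 7.76 → ξ₁ = 3.88 ξ₂.
Substitute: (1·3.88 + 2) ξ₂ = 200.3 → ξ₂ = 34.07 mol, ξ₁ = 132.2 mol.
Outlet amounts (n = n₀ + Σ ν·ξ):
  F: 530 − 1(132.2) − 2(34.07) = 329.7
  E: 0 + 2(132.2) = 264.4
  A: 0 + 1(34.07) = 34.07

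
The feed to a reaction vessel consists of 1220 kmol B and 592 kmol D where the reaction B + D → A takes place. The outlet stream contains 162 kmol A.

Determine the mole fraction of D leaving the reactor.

For A: n = n₀ + 1ξ → 162 = 0 + 1ξ, giving ξ = 162 kmol.
Outlet amounts (n = n₀ + ν ξ):
  B: 1220 − 1(162) = 1058
  D: 592 − 1(162) = 430
  A: 0 + 1(162) = 162
Total out = 1650 kmol; y_D = 430 / 1650 = 0.2606.

0.261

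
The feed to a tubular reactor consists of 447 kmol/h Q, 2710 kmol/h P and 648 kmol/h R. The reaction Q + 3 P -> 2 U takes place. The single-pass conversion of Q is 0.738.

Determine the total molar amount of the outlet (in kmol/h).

Q reacted = 0.738 × 447 = 329.9 kmol/h; ν_Q = −1, so ξ = 329.9/1 = 329.9 kmol/h.
Outlet amounts (n = n₀ + ν ξ):
  Q: 447 − 1(329.9) = 117.1
  P: 2710 − 3(329.9) = 1720
  U: 0 + 2(329.9) = 659.8
  R: 648 (inert)
Total out = 117.1 + 1720 + 659.8 + 648 = 3145 kmol/h.

3150 kmol/h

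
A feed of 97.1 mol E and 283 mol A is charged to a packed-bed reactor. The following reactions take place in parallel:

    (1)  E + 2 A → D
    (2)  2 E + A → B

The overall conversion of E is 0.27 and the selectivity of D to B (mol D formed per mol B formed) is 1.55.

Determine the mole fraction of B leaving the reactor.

0.0216

Conversion of E: E consumed = 0.27 × 97.1 = 26.22 mol = 1ξ₁ + 2ξ₂.
Selectivity: 1ξ₁ / (1ξ₂) = 1.55 → ξ₁ = 1.55 ξ₂.
Substitute: (1·1.55 + 2) ξ₂ = 26.22 → ξ₂ = 7.385 mol, ξ₁ = 11.45 mol.
Outlet amounts (n = n₀ + Σ ν·ξ):
  E: 97.1 − 1(11.45) − 2(7.385) = 70.88
  A: 283 − 2(11.45) − 1(7.385) = 252.7
  D: 0 + 1(11.45) = 11.45
  B: 0 + 1(7.385) = 7.385
Total out = 342.4 mol; y_B = 7.385 / 342.4 = 0.02157.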